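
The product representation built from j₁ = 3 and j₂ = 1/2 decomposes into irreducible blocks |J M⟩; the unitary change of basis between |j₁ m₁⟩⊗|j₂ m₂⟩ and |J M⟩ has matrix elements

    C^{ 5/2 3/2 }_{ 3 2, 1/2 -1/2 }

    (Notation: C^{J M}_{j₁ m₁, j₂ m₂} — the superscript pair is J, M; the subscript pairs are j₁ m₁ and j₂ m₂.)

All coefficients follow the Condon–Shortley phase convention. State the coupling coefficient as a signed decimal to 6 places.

+0.845154  (= +√(5/7))

triangle: 1!×5!×0!/7! = 120/5040
(j±m)!: 5!×1!×0!×1!×4!×1! = 2880
prefactor² = (2J+1)×Δ×N² = 2880/7
  k=0: +1/(0!×1!×1!×0!×4!×0!) = 1/24
Σ = 1/24  ⇒  CG² = 2880/7×(1/24)² = 5/7
CG = +√(5/7) = +0.845154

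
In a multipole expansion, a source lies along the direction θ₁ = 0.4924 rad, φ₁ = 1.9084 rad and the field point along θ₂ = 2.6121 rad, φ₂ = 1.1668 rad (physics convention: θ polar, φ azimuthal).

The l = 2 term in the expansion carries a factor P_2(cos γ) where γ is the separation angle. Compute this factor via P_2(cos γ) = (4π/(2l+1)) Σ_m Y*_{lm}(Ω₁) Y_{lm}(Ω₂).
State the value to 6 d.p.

0.012388

Addition theorem: P_2(cos γ) = (4π/5) Σ_m Y*_{lm}(Ω₁) Y_{lm}(Ω₂), m = −2…2:
  m=-2: (-0.067385, -0.053959) × (-0.068091, -0.071240) = (0.000744, 0.008475)  (running Σ = (0.000744, 0.008475))
  m=-1: (-0.106598, 0.303662) × (-0.132386, 0.309665) = (-0.079921, -0.073210)  (running Σ = (-0.079177, -0.064736))
  m=0: (0.419327, -0.000000) × (0.389394, 0.000000) = (0.163283, 0.000000)  (running Σ = (0.084106, -0.064736))
  m=1: (0.106598, 0.303662) × (0.132386, 0.309665) = (-0.079921, 0.073210)  (running Σ = (0.004185, 0.008475))
  m=2: (-0.067385, 0.053959) × (-0.068091, 0.071240) = (0.000744, -0.008475)  (running Σ = (0.004929, 0.000000))
Accumulated sum (0.004929, 0.000000); after 4π/(2l+1) scaling, (0.012388, 0.000000) ⇒ P_2 = 0.012388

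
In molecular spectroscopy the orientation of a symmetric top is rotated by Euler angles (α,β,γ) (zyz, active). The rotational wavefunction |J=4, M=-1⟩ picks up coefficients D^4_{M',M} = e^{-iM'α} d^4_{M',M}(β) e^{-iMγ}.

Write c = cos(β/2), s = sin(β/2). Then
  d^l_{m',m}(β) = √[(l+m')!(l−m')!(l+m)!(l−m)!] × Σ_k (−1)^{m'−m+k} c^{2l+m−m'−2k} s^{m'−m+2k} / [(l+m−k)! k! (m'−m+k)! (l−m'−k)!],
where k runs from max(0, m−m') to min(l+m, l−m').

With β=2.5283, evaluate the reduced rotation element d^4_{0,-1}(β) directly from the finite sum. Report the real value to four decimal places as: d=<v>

d=0.4423

d^4_{0,-1}(β=2.5283) via the finite sum:
With c≡cos(β/2)=0.301863 and s≡sin(β/2)=0.953351, N=[24·24·6·120]^{1/2}=643.987578
Admissible k: 0..3 (factorial args all ≥0)
  k=0: (−1)^1·643.9876/(144)·0.3019^7·0.9534^1 = -0.000974
  k=1: (−1)^2·643.9876/(24)·0.3019^5·0.9534^3 = +0.058274
  k=2: (−1)^3·643.9876/(24)·0.3019^3·0.9534^5 = -0.581248
  k=3: (−1)^4·643.9876/(144)·0.3019^1·0.9534^7 = +0.966264
d^4_{0,-1}(2.5283) = -0.000974 +0.058274 -0.581248 +0.966264 = +0.442317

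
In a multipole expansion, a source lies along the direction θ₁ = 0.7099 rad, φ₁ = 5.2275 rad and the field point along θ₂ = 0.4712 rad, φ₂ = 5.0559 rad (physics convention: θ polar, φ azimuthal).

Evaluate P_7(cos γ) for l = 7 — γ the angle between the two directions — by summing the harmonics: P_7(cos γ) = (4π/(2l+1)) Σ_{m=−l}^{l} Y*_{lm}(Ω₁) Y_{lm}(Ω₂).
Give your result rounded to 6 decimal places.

0.268957

Expand P_7 via completeness: Σ_{m} conj(Y_{7,m}) at Ω₁ times Y_{7,m} at Ω₂ —
  [-7]  conj(Y_{7,-7})(Ω₁) = (0.011184, -0.022338) ; Y_{7,-7}(Ω₂) = (-0.001335, 0.001471) ; Δ = (0.000018, 0.000046)
  [-6]  conj(Y_{7,-6})(Ω₁) = (0.108627, -0.005537) ; Y_{7,-6}(Ω₂) = (0.006870, 0.012871) ; Δ = (0.000817, 0.001360)
  [-5]  conj(Y_{7,-5})(Ω₁) = (0.149913, 0.235937) ; Y_{7,-5}(Ω₂) = (0.065226, -0.009642) ; Δ = (0.012053, 0.013944)
  [-4]  conj(Y_{7,-4})(Ω₁) = (-0.211505, 0.396867) ; Y_{7,-4}(Ω₂) = (0.039741, -0.199373) ; Δ = (0.070719, 0.057940)
  [-3]  conj(Y_{7,-3})(Ω₁) = (-0.378162, 0.009631) ; Y_{7,-3}(Ω₂) = (-0.361557, -0.216858) ; Δ = (0.138816, 0.078525)
  [-2]  conj(Y_{7,-2})(Ω₁) = (0.024880, 0.041451) ; Y_{7,-2}(Ω₂) = (-0.395438, 0.324395) ; Δ = (-0.023285, -0.008321)
  [-1]  conj(Y_{7,-1})(Ω₁) = (-0.194406, 0.343420) ; Y_{7,-1}(Ω₂) = (0.047412, 0.132549) ; Δ = (-0.054737, -0.009486)
  [+0]  conj(Y_{7,0})(Ω₁) = (-0.075256, -0.000000) ; Y_{7,0}(Ω₂) = (-0.428408, 0.000000) ; Δ = (0.032240, 0.000000)
  [+1]  conj(Y_{7,1})(Ω₁) = (0.194406, 0.343420) ; Y_{7,1}(Ω₂) = (-0.047412, 0.132549) ; Δ = (-0.054737, 0.009486)
  [+2]  conj(Y_{7,2})(Ω₁) = (0.024880, -0.041451) ; Y_{7,2}(Ω₂) = (-0.395438, -0.324395) ; Δ = (-0.023285, 0.008321)
  [+3]  conj(Y_{7,3})(Ω₁) = (0.378162, 0.009631) ; Y_{7,3}(Ω₂) = (0.361557, -0.216858) ; Δ = (0.138816, -0.078525)
  [+4]  conj(Y_{7,4})(Ω₁) = (-0.211505, -0.396867) ; Y_{7,4}(Ω₂) = (0.039741, 0.199373) ; Δ = (0.070719, -0.057940)
  [+5]  conj(Y_{7,5})(Ω₁) = (-0.149913, 0.235937) ; Y_{7,5}(Ω₂) = (-0.065226, -0.009642) ; Δ = (0.012053, -0.013944)
  [+6]  conj(Y_{7,6})(Ω₁) = (0.108627, 0.005537) ; Y_{7,6}(Ω₂) = (0.006870, -0.012871) ; Δ = (0.000817, -0.001360)
  [+7]  conj(Y_{7,7})(Ω₁) = (-0.011184, -0.022338) ; Y_{7,7}(Ω₂) = (0.001335, 0.001471) ; Δ = (0.000018, -0.000046)
Total Σ_m = (0.321043, 0.000000). Multiply by 0.837758: (0.268957, 0.000000). P_7(cos γ) = 0.268957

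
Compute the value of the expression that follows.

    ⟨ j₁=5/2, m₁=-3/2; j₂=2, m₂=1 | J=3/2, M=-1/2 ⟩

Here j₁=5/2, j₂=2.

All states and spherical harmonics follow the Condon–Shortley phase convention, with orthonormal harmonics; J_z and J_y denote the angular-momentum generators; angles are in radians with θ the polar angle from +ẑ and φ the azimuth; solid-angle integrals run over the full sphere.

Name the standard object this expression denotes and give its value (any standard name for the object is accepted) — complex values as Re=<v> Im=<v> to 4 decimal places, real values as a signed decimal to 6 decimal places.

Clebsch–Gordan coefficient, +√(2/105) ≈ +0.138013

This is a Clebsch–Gordan (vector-coupling) coefficient.
j₁+j₂−J=3  J+j₁−j₂=2  J−j₁+j₂=1  j₁+j₂+J+1=7
(j₁±m₁, j₂±m₂, J±M) = (1,4,3,1,1,2)
P² = 96/35
sum k=2..3:
  [2] +1/4 = 1/4
  [3] −1/6 = -1/6
S = 1/12
C² = P²·S² = 2/105 ; C = +0.138013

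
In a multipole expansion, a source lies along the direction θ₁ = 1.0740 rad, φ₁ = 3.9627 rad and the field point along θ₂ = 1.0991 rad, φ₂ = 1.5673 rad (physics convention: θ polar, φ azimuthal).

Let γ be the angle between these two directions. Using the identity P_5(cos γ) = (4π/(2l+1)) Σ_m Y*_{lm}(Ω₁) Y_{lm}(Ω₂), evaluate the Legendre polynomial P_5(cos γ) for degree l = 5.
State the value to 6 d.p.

Expand P_5 via completeness: Σ_{m} conj(Y_{5,m}) at Ω₁ times Y_{5,m} at Ω₂ —
  m=-5: Y*=0.13898 + 0.20019j  Y=0.00455 - 0.26030j  product 0.05274 - 0.03527j
  m=-4: Y*=-0.41356 - 0.05948j  Y=0.41991 + 0.00587j  product -0.17331 - 0.02740j
  m=-3: Y*=0.19115 - 0.15403j  Y=-0.00220 + 0.20987j  product 0.03191 + 0.04046j
  m=-2: Y*=0.01419 - 0.19834j  Y=0.23256 + 0.00163j  product 0.00362 - 0.04610j
  m=-1: Y*=0.21039 + 0.22598j  Y=-0.00099 + 0.28399j  product -0.06439 + 0.05953j
  m=+0: Y*=0.13098 + 0.00000j  Y=0.17178 + 0.00000j  product 0.02250 + 0.00000j
  m=+1: Y*=-0.21039 + 0.22598j  Y=0.00099 + 0.28399j  product -0.06439 - 0.05953j
  m=+2: Y*=0.01419 + 0.19834j  Y=0.23256 - 0.00163j  product 0.00362 + 0.04610j
  m=+3: Y*=-0.19115 - 0.15403j  Y=0.00220 + 0.20987j  product 0.03191 - 0.04046j
  m=+4: Y*=-0.41356 + 0.05948j  Y=0.41991 - 0.00587j  product -0.17331 + 0.02740j
  m=+5: Y*=-0.13898 + 0.20019j  Y=-0.00455 - 0.26030j  product 0.05274 + 0.03527j
Total Σ_m = -0.27635 + 0.00000j. Multiply by 1.142397: -0.31570 + 0.00000j. P_5(cos γ) = -0.315703

-0.315703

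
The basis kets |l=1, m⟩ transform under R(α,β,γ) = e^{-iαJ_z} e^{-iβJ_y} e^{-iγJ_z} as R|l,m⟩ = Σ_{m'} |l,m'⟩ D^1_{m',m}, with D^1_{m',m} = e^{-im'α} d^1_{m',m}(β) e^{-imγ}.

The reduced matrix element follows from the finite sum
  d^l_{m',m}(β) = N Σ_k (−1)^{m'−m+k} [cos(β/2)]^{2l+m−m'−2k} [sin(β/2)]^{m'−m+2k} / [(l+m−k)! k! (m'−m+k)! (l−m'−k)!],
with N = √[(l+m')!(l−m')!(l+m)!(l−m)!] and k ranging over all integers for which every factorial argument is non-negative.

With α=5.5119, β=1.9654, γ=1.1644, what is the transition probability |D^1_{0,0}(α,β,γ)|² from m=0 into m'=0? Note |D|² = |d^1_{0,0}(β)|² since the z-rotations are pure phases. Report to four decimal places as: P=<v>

P=0.1478

First d^1_{0,0}(β=1.9654), then the phase factors e^{-i(0)α} and e^{-i(0)γ}:
Half-angle: c=0.554778, s=0.831998. N=√(1·1·1·1)=1.000000
k∈{0,1} keeps every argument non-negative
  k=0: (−1)^0·1.0000/(1)·0.5548^2·0.8320^0 = +0.307779
  k=1: (−1)^1·1.0000/(1)·0.5548^0·0.8320^2 = -0.692221
d^1_{0,0}(1.9654) = +0.307779 -0.692221 = -0.384442
|D^1_{0,0}|² = |d^1_{0,0}(β)|² = (-0.384442)² = 0.147796 (the z-rotation phases have unit modulus)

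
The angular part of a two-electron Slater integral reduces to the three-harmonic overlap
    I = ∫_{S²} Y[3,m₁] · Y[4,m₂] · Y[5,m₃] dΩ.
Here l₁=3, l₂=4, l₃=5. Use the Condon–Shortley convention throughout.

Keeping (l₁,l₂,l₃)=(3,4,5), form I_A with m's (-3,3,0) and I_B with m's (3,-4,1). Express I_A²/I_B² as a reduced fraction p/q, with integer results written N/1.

Shared (l₁,l₂,l₃)=(3,4,5): N and (l;000)² cancel in I_A²/I_B².
A: Δ = 2!·4!·6!/13! = 1/180180; Racah Σ t=2..2: t=2:+1/5760 = 1/5760; ⇒ 3j(3 4 5; -3 3 0)² = 5/572, sgn -1
B: Δ = 2!·4!·6!/13! = 1/180180; Racah Σ t=0..0: t=0:+1/34560 = 1/34560; ⇒ 3j(3 4 5; 3 -4 1)² = 1/429, sgn +1
I_A²/I_B² = (5/572)/(1/429) = 15/4

15/4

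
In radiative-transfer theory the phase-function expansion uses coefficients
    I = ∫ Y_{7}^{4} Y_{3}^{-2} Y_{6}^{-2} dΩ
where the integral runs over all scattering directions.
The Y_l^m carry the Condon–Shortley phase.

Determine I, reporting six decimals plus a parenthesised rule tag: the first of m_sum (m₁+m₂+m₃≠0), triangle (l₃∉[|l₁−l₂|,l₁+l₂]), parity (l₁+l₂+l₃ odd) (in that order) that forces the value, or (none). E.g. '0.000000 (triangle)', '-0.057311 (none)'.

Checks pass: Σm=0; 16 even; l₃=6∈[4,10].
(2·7+1)(2·3+1)(2·6+1) = 1365
Δ: 4! 10! 2! / 17! → 1/2042040
sum: t=1:−1/207360 t=2:+1/57600 t=3:−1/207360 = 1/129600
3j²(7 3 6; 0 0 0) = Δ·Π!·Σ² = 168/12155  (sign +1)
sum: t=0:+1/725760 t=1:−1/967680 = 1/2903040
3j²(7 3 6; 4 -2 -2) = Δ·Π!·Σ² = 5/3094  (sign +1)
combine: 4πI² = 1365·168/12155·5/3094 = 1260/41327
take √, sign +1: I = 0.04925648
No selection rule forces the value: the integral is nonzero (none).

0.049256 (none)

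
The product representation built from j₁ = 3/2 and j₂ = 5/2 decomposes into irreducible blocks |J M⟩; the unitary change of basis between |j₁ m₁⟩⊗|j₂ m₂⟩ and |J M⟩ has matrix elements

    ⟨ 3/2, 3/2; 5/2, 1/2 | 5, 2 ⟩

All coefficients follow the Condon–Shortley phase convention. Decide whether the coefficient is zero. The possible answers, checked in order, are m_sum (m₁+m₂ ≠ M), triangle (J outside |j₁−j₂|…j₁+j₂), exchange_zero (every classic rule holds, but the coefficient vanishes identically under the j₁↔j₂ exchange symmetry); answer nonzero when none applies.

m-sum: m₁+m₂ = 3/2+1/2 = 2, M = 2  ✓
triangle: need |j₁−j₂| ≤ J ≤ j₁+j₂, i.e. J ∈ [1, 4]; J = 5 is outside ✗ ⇒ coefficient is 0

triangle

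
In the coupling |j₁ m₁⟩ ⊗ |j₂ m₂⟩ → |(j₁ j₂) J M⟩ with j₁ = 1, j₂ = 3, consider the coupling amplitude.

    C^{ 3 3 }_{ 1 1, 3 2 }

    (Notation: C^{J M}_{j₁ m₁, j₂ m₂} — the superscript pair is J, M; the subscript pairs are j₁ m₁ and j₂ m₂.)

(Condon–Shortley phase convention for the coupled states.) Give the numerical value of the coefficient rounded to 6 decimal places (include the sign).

+0.500000

triangle: 1!·1!·5!/8! = 120/40320
(j±m)!: 2!·0!·5!·1!·6!·0! = 172800
prefactor² = (2J+1)·Δ·N² = 3600
  k=0: +1/(0!·1!·0!·5!·1!·0!) = 1/120
Σ = 1/120  ⇒  CG² = 3600·(1/120)² = 1/4
CG = +√(1/4) = +0.500000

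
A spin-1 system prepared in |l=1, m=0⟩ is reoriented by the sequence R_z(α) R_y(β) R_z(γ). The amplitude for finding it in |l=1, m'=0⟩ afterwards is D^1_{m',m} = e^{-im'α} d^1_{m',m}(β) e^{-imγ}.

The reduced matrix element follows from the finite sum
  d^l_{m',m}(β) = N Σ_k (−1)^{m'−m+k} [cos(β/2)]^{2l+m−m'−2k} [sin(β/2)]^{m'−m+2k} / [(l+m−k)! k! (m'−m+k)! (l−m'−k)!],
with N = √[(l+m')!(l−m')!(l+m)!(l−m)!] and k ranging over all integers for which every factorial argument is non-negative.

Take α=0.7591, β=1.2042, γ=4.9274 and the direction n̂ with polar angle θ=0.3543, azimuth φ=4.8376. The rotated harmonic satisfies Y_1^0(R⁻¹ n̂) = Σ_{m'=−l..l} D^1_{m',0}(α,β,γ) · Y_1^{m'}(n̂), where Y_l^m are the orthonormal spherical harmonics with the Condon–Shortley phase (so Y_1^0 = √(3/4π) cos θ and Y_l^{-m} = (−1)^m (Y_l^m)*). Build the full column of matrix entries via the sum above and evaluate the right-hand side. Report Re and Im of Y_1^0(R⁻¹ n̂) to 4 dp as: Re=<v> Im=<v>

Re=0.0705 Im=0.0000

Need the full column D^1_{m',0} for m'=−1..1 at α=0.7591, β=1.2042, γ=4.9274.
cos(β/2)=0.824148, sin(β/2)=0.566374
d^1_{-1,0}: single k=1 term ⇒ +0.660121;  D = +0.478889+0.454341i
d^1_{0,0}: k∈[0..1] ⇒ +0.679220 -0.320780 = +0.358440;  D = +0.358440+0.000000i
d^1_{1,0}: single k=0 term ⇒ -0.660121;  D = -0.478889+0.454341i
Y_1^{m'}(θ=0.3543,φ=4.8376) and Σ D·Y over m':
  (+0.4789+0.4543i)·(+0.0150+0.1189i)  (+0.3584+0.0000i)·(+0.4583+0.0000i)  (-0.4789+0.4543i)·(-0.0150+0.1189i)
Y_1^0(R⁻¹ n̂) = +0.070529+0.000000i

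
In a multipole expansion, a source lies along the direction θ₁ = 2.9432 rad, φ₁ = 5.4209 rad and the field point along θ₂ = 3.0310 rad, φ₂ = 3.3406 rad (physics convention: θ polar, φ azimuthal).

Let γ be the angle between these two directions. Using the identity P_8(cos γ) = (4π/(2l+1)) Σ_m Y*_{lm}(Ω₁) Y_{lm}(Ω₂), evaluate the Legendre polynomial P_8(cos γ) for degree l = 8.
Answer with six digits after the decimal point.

Term-by-term m-sum for l=8 (normalisation 4π/17 = 0.739198):
  [-8]  conj(Y_{8,-8})(Ω₁) = +0.000001-0.000001i ; Y_{8,-8}(Ω₂) = -0.000000-0.000000i ; Δ = -0.000000-0.000000i
  [-7]  conj(Y_{8,-7})(Ω₁) = -0.000023-0.000006i ; Y_{8,-7}(Ω₂) = +0.000000-0.000000i ; Δ = -0.000000+0.000000i
  [-6]  conj(Y_{8,-6})(Ω₁) = +0.000132+0.000265i ; Y_{8,-6}(Ω₂) = +0.000003-0.000009i ; Δ = +0.000000-0.000000i
  [-5]  conj(Y_{8,-5})(Ω₁) = +0.001057-0.002492i ; Y_{8,-5}(Ω₂) = +0.000085-0.000131i ; Δ = -0.000000-0.000000i
  [-4]  conj(Y_{8,-4})(Ω₁) = -0.017543+0.005572i ; Y_{8,-4}(Ω₂) = +0.001360-0.001390i ; Δ = -0.000016+0.000032i
  [-3]  conj(Y_{8,-3})(Ω₁) = +0.078240+0.048481i ; Y_{8,-3}(Ω₂) = +0.014837-0.010086i ; Δ = +0.001650-0.000070i
  [-2]  conj(Y_{8,-2})(Ω₁) = -0.049104-0.316806i ; Y_{8,-2}(Ω₂) = +0.108287-0.045530i ; Δ = -0.019741-0.032070i
  [-1]  conj(Y_{8,-1})(Ω₁) = -0.437940+0.511049i ; Y_{8,-1}(Ω₂) = +0.478687-0.096540i ; Δ = -0.160299+0.286911i
  [+0]  conj(Y_{8,0})(Ω₁) = +0.472971-0.000000i ; Y_{8,0}(Ω₂) = +0.920677+0.000000i ; Δ = +0.435453+0.000000i
  [+1]  conj(Y_{8,1})(Ω₁) = +0.437940+0.511049i ; Y_{8,1}(Ω₂) = -0.478687-0.096540i ; Δ = -0.160299-0.286911i
  [+2]  conj(Y_{8,2})(Ω₁) = -0.049104+0.316806i ; Y_{8,2}(Ω₂) = +0.108287+0.045530i ; Δ = -0.019741+0.032070i
  [+3]  conj(Y_{8,3})(Ω₁) = -0.078240+0.048481i ; Y_{8,3}(Ω₂) = -0.014837-0.010086i ; Δ = +0.001650+0.000070i
  [+4]  conj(Y_{8,4})(Ω₁) = -0.017543-0.005572i ; Y_{8,4}(Ω₂) = +0.001360+0.001390i ; Δ = -0.000016-0.000032i
  [+5]  conj(Y_{8,5})(Ω₁) = -0.001057-0.002492i ; Y_{8,5}(Ω₂) = -0.000085-0.000131i ; Δ = -0.000000+0.000000i
  [+6]  conj(Y_{8,6})(Ω₁) = +0.000132-0.000265i ; Y_{8,6}(Ω₂) = +0.000003+0.000009i ; Δ = +0.000000+0.000000i
  [+7]  conj(Y_{8,7})(Ω₁) = +0.000023-0.000006i ; Y_{8,7}(Ω₂) = -0.000000-0.000000i ; Δ = -0.000000-0.000000i
  [+8]  conj(Y_{8,8})(Ω₁) = +0.000001+0.000001i ; Y_{8,8}(Ω₂) = -0.000000+0.000000i ; Δ = -0.000000+0.000000i
Σ over m = +0.078639-0.000000i; ×(4π/17) → +0.058130-0.000000i. Real part: 0.058130

0.058130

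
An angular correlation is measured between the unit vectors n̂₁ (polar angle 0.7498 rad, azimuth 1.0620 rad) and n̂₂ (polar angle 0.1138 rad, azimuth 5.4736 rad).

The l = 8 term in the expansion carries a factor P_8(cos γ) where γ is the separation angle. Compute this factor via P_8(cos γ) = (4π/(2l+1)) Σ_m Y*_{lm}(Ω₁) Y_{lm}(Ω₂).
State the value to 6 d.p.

Expand P_8 via completeness: Σ_{m} conj(Y_{8,m}) at Ω₁ times Y_{8,m} at Ω₂ —
  [-8]  conj(Y_{8,-8})(Ω₁) = (-0.014360, 0.019206) ; Y_{8,-8}(Ω₂) = (0.000000, 0.000000) ; Δ = (-0.000000, 0.000000)
  [-7]  conj(Y_{8,-7})(Ω₁) = (0.042000, 0.094055) ; Y_{8,-7}(Ω₂) = (0.000000, -0.000000) ; Δ = (0.000000, 0.000000)
  [-6]  conj(Y_{8,-6})(Ω₁) = (0.264175, 0.023525) ; Y_{8,-6}(Ω₂) = (0.000002, -0.000011) ; Δ = (0.000001, -0.000003)
  [-5]  conj(Y_{8,-5})(Ω₁) = (0.247747, -0.363994) ; Y_{8,-5}(Ω₂) = (-0.000111, -0.000142) ; Δ = (-0.000079, 0.000005)
  [-4]  conj(Y_{8,-4})(Ω₁) = (-0.186915, -0.373137) ; Y_{8,-4}(Ω₂) = (-0.002165, -0.000210) ; Δ = (0.000326, 0.000847)
  [-3]  conj(Y_{8,-3})(Ω₁) = (-0.052899, -0.002351) ; Y_{8,-3}(Ω₂) = (-0.014742, 0.012744) ; Δ = (0.000810, -0.000640)
  [-2]  conj(Y_{8,-2})(Ω₁) = (0.187005, -0.302831) ; Y_{8,-2}(Ω₂) = (-0.005989, 0.123705) ; Δ = (0.036342, 0.024947)
  [-1]  conj(Y_{8,-1})(Ω₁) = (-0.114058, -0.204486) ; Y_{8,-1}(Ω₂) = (0.344308, 0.361380) ; Δ = (0.034626, -0.111625)
  [+0]  conj(Y_{8,0})(Ω₁) = (0.291675, -0.000000) ; Y_{8,0}(Ω₂) = (0.907239, 0.000000) ; Δ = (0.264619, 0.000000)
  [+1]  conj(Y_{8,1})(Ω₁) = (0.114058, -0.204486) ; Y_{8,1}(Ω₂) = (-0.344308, 0.361380) ; Δ = (0.034626, 0.111625)
  [+2]  conj(Y_{8,2})(Ω₁) = (0.187005, 0.302831) ; Y_{8,2}(Ω₂) = (-0.005989, -0.123705) ; Δ = (0.036342, -0.024947)
  [+3]  conj(Y_{8,3})(Ω₁) = (0.052899, -0.002351) ; Y_{8,3}(Ω₂) = (0.014742, 0.012744) ; Δ = (0.000810, 0.000640)
  [+4]  conj(Y_{8,4})(Ω₁) = (-0.186915, 0.373137) ; Y_{8,4}(Ω₂) = (-0.002165, 0.000210) ; Δ = (0.000326, -0.000847)
  [+5]  conj(Y_{8,5})(Ω₁) = (-0.247747, -0.363994) ; Y_{8,5}(Ω₂) = (0.000111, -0.000142) ; Δ = (-0.000079, -0.000005)
  [+6]  conj(Y_{8,6})(Ω₁) = (0.264175, -0.023525) ; Y_{8,6}(Ω₂) = (0.000002, 0.000011) ; Δ = (0.000001, 0.000003)
  [+7]  conj(Y_{8,7})(Ω₁) = (-0.042000, 0.094055) ; Y_{8,7}(Ω₂) = (-0.000000, -0.000000) ; Δ = (0.000000, -0.000000)
  [+8]  conj(Y_{8,8})(Ω₁) = (-0.014360, -0.019206) ; Y_{8,8}(Ω₂) = (0.000000, -0.000000) ; Δ = (-0.000000, -0.000000)
Total Σ_m = (0.408670, 0.000000). Multiply by 0.739198: (0.302088, 0.000000). P_8(cos γ) = 0.302088

0.302088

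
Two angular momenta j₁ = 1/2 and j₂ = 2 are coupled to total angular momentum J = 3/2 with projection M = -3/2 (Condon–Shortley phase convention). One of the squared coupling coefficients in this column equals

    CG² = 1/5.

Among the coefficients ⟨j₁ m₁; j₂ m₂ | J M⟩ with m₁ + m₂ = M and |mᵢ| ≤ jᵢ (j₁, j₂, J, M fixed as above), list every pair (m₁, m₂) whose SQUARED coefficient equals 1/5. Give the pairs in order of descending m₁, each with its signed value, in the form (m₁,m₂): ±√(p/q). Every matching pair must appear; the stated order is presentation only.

Admissible pairs with m₁+m₂ = M = -3/2: (-1/2,-1), (1/2,-2)
  (m₁,m₂)=(1/2,-2): CG² = 4/5, CG = +√(4/5)
  (m₁,m₂)=(-1/2,-1): CG² = 1/5, CG = −√(1/5)   ← matches the target
Pairs with CG² = 1/5: (-1/2,-1): −√(1/5)

(-1/2,-1): −√(1/5)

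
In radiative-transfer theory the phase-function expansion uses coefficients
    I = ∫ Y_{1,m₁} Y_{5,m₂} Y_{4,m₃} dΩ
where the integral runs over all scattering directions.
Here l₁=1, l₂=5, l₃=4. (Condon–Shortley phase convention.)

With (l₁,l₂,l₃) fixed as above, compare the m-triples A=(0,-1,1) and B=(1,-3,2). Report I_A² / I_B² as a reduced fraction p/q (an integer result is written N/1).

Same 1,5,4: normalisation and zero-m 3j drop out of the ratio.
A: Δ: 2! 0! 8! / 11! → 1/495; sum: t=1:−1/720 = -1/720; 3j²(1 5 4; 0 -1 1) = Δ·Π!·Σ² = 8/165  (sign +1)
B: Δ: 2! 0! 8! / 11! → 1/495; sum: t=0:+1/2880 = 1/2880; 3j²(1 5 4; 1 -3 2) = Δ·Π!·Σ² = 28/495  (sign +1)
I_A²/I_B² = (8/165)/(28/495) = 6/7

6/7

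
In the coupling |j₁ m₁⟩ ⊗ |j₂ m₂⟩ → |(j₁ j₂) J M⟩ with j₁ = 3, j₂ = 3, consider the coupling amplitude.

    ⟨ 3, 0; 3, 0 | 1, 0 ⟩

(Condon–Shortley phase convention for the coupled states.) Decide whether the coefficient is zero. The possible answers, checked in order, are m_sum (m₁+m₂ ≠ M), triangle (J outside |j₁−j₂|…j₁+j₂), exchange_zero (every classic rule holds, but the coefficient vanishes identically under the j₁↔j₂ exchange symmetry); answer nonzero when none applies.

exchange_zero

m-sum: m₁+m₂ = 0+0 = 0, M = 0  ✓
triangle: |j₁−j₂| = 0 ≤ J = 1 ≤ j₁+j₂ = 6  ✓
exchange: j₁=j₂ and m₁=m₂, and (−1)^(j₁+j₂−J) = (−1)^5 = −1 forces ⟨j₁m₁;j₂m₂|JM⟩ = −⟨j₂m₂;j₁m₁|JM⟩ = −⟨j₁m₁;j₂m₂|JM⟩ ⇒ the coefficient vanishes identically
Racah sum check: Σ_k collapses to 0 ⇒ CG = 0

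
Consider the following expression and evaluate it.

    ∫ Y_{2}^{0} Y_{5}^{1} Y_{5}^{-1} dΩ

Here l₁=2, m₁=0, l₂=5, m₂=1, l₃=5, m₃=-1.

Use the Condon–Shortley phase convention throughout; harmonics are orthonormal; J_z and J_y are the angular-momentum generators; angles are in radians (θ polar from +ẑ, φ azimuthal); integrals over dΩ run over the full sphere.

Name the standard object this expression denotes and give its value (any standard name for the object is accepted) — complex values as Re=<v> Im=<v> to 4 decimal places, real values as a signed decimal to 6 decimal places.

Gaunt coefficient, -0.145565

This is a Gaunt coefficient — the integral of a triple product of spherical harmonics over the sphere.
Checks pass: Σm=0; 12 even; l₃=5∈[3,7].
(2·2+1)(2·5+1)(2·5+1) = 605
Δ: 2! 2! 8! / 13! → 1/38610
sum: t=0:+1/2880 t=1:−1/576 t=2:+1/2880 = -1/960
3j²(2 5 5; 0 0 0) = Δ·Π!·Σ² = 10/429  (sign +1)
sum: t=0:+1/5760 t=1:−1/720 t=2:+1/2304 = -1/1280
3j²(2 5 5; 0 1 -1) = Δ·Π!·Σ² = 27/1430  (sign -1)
combine: 4πI² = 605·10/429·27/1430 = 45/169
take √, sign -1: I = -0.14556534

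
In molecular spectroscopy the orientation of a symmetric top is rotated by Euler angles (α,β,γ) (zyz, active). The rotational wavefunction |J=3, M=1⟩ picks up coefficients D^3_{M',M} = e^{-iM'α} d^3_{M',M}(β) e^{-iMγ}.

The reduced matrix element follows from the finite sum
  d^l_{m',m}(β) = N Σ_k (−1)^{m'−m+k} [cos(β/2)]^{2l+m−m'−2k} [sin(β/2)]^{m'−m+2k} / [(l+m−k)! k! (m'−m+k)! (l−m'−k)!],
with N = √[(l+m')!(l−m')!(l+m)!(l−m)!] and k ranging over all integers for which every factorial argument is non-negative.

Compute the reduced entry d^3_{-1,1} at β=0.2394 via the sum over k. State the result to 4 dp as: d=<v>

d=0.0815

d^3_{-1,1}(β=0.2394) via the finite sum:
Half-angle: c=0.992845, s=0.119414. N=√(2·24·24·2)=48.000000
Admissible k: 2..4 (factorial args all ≥0)
  k=2: (−1)^0·48.0000/(8)·0.9928^4·0.1194^2 = +0.083136
  k=3: (−1)^1·48.0000/(6)·0.9928^2·0.1194^4 = -0.001604
  k=4: (−1)^2·48.0000/(48)·0.9928^0·0.1194^6 = +0.000003
d^3_{-1,1}(0.2394) = +0.083136 -0.001604 +0.000003 = +0.081535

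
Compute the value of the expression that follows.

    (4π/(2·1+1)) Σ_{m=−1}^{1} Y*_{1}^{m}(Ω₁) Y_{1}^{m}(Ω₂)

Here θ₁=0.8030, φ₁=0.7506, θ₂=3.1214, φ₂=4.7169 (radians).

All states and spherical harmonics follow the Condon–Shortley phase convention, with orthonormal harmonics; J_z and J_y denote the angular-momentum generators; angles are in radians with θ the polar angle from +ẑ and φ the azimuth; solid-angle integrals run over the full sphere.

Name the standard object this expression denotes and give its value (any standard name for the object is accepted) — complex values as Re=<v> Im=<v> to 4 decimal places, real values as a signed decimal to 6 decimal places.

Legendre polynomial (addition theorem), -0.704270

This sum is the spherical-harmonic addition theorem: it equals the Legendre polynomial P_l(cos γ) of the angle γ between the two directions.
Summing Y*_{l m}(θ₁,φ₁)·Y_{l m}(θ₂,φ₂) over m ∈ [−1, 1]; prefactor 4π/(2·1+1) = 4.188790:
  [-1]  conj(Y_{1,-1})(Ω₁) = (0.181769, 0.169539) ; Y_{1,-1}(Ω₂) = (0.000031, 0.006976) ; Δ = (-0.001177, 0.001273)
  [+0]  conj(Y_{1,0})(Ω₁) = (0.339360, -0.000000) ; Y_{1,0}(Ω₂) = (-0.488503, 0.000000) ; Δ = (-0.165778, 0.000000)
  [+1]  conj(Y_{1,1})(Ω₁) = (-0.181769, 0.169539) ; Y_{1,1}(Ω₂) = (-0.000031, 0.006976) ; Δ = (-0.001177, -0.001273)
Accumulated sum (-0.168132, 0.000000); after 4π/(2l+1) scaling, (-0.704270, 0.000000) ⇒ P_1 = -0.704270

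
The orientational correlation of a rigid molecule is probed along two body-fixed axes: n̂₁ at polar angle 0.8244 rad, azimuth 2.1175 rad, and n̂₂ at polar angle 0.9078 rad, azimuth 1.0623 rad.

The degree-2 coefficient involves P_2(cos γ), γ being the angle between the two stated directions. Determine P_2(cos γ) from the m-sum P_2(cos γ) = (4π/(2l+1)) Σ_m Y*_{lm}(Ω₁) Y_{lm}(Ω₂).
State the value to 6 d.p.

Summing Y*_{l m}(θ₁,φ₁)·Y_{l m}(θ₂,φ₂) over m ∈ [−2, 2]; prefactor 4π/(2·2+1) = 2.513274:
  term(m=-2) = -0.02567 + 0.04286j   from Y*(Ω₁)=-0.09565 - 0.18491j, Y(Ω₂)=-0.12619 - 0.20408j
  term(m=-1) = 0.07116 + 0.12556j   from Y*(Ω₁)=-0.20020 + 0.32897j, Y(Ω₂)=0.18246 - 0.32734j
  term(m=+0) = 0.00520 + 0.00000j   from Y*(Ω₁)=0.12083 + 0.00000j, Y(Ω₂)=0.04304 + 0.00000j
  term(m=+1) = 0.07116 - 0.12556j   from Y*(Ω₁)=0.20020 + 0.32897j, Y(Ω₂)=-0.18246 - 0.32734j
  term(m=+2) = -0.02567 - 0.04286j   from Y*(Ω₁)=-0.09565 + 0.18491j, Y(Ω₂)=-0.12619 + 0.20408j
Accumulated sum 0.09618 + 0.00000j; after 4π/(2l+1) scaling, 0.24173 + 0.00000j ⇒ P_2 = 0.241731

0.241731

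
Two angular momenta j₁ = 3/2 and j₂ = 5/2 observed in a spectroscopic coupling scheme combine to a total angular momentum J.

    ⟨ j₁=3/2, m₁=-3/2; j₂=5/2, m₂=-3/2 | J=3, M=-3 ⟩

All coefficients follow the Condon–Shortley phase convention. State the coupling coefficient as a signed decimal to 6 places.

−√(3/8) ≈ -0.612372

triangle: 1!*2!*4!/8! = 48/40320
(j±m)!: 0!*3!*1!*4!*0!*6! = 103680
prefactor² = (2J+1)*Δ*N² = 864
  k=1: −1/(1!*0!*2!*0!*0!*4!) = -1/48
Σ = -1/48  ⇒  CG² = 864*(-1/48)² = 3/8
CG = −√(3/8) = -0.612372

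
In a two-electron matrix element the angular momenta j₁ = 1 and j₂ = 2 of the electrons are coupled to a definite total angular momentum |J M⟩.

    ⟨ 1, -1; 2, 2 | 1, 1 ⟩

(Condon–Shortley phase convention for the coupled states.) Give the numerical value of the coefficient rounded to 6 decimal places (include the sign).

√[3·2!0!2!/5! · 0!2!4!0!2!0!] = √(48/5)
  +(−1)^2/∏(2,0,0,2,0,0)! = 1/4  (running 1/4)
⟨..|..⟩ = √(48/5)·(1/4) = +0.774597

+0.774597  (= +√(3/5))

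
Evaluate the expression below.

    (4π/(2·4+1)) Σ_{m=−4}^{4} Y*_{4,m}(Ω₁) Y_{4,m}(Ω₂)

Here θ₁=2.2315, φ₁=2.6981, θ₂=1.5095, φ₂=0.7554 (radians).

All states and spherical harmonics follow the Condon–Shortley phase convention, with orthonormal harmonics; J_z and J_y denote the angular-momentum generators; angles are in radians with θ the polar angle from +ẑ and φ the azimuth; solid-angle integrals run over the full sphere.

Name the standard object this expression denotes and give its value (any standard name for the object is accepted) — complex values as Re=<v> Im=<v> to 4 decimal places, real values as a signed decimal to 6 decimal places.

This sum is the spherical-harmonic addition theorem: it equals the Legendre polynomial P_l(cos γ) of the angle γ between the two directions.
Summing Y*_{l m}(θ₁,φ₁)·Y_{l m}(θ₂,φ₂) over m ∈ [−4, 4]; prefactor 4π/(2·4+1) = 1.396263:
  term(m=-4) = +0.006276+0.075277i   from Y*(Ω₁)=-0.034703-0.168446i, Y(Ω₂)=-0.436059-0.052577i
  term(m=-3) = -0.025892+0.012670i   from Y*(Ω₁)=+0.089987-0.367215i, Y(Ω₂)=-0.048849-0.058540i
  term(m=-2) = +0.081484+0.074973i   from Y*(Ω₁)=+0.215560-0.264497i, Y(Ω₂)=-0.019458+0.323930i
  term(m=-1) = +0.002607-0.006684i   from Y*(Ω₁)=-0.075333+0.035787i, Y(Ω₂)=-0.062621+0.058972i
  term(m=+0) = -0.107747-0.000000i   from Y*(Ω₁)=-0.352690-0.000000i, Y(Ω₂)=+0.305500+0.000000i
  term(m=+1) = +0.002607+0.006684i   from Y*(Ω₁)=+0.075333+0.035787i, Y(Ω₂)=+0.062621+0.058972i
  term(m=+2) = +0.081484-0.074973i   from Y*(Ω₁)=+0.215560+0.264497i, Y(Ω₂)=-0.019458-0.323930i
  term(m=+3) = -0.025892-0.012670i   from Y*(Ω₁)=-0.089987-0.367215i, Y(Ω₂)=+0.048849-0.058540i
  term(m=+4) = +0.006276-0.075277i   from Y*(Ω₁)=-0.034703+0.168446i, Y(Ω₂)=-0.436059+0.052577i
Total Σ_m = +0.021203-0.000000i. Multiply by 1.396263: +0.029604-0.000000i. P_4(cos γ) = 0.029604

Legendre polynomial (addition theorem), +0.029604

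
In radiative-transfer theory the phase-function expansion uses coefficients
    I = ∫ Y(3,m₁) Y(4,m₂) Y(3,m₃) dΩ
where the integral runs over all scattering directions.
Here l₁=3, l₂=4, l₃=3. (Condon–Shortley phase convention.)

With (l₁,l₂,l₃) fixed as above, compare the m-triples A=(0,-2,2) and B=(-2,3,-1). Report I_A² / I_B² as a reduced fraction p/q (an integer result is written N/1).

l's match ⇒ only the (l;m) 3-j factors differ between A and B.
A: triangle coeff Δ(3,4,3) = 1/34650; Σ_t [1,2]: t=1:−1/72 t=2:+1/96 = -1/288; (3j)²=1/462 [(3 4 3; 0 -2 2)], sign=+1
B: triangle coeff Δ(3,4,3) = 1/34650; Σ_t [3,4]: t=3:−1/288 t=4:+1/144 = 1/288; (3j)²=1/99 [(3 4 3; -2 3 -1)], sign=+1
I_A²/I_B² = (1/462)/(1/99) = 3/14

3/14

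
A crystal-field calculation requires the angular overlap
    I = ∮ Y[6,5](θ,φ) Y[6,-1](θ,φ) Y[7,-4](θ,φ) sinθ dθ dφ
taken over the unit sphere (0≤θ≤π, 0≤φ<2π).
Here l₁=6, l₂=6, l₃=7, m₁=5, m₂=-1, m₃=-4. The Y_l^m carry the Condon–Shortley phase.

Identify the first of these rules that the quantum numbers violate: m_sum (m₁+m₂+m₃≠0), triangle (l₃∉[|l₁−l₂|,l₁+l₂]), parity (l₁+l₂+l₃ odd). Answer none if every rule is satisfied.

m₁+m₂+m₃ = 5 − 1 − 4 = 0  ✓
triangle: |6−6|=0 ≤ l₃=7 ≤ 6+6=12  ✓
parity: l₁+l₂+l₃ = 19 is odd  ✗

parity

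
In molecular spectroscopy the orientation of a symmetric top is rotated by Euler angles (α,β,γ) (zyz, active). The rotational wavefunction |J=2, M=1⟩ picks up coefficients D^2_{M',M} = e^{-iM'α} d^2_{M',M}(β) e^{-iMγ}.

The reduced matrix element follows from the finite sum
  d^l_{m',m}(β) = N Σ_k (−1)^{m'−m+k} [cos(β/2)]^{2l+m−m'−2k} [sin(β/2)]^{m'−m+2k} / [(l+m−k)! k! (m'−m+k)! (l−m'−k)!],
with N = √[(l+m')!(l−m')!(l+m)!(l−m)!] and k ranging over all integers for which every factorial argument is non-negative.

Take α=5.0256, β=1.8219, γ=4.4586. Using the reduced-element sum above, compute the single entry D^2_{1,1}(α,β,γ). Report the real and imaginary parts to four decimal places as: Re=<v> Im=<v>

Re=0.5615 Im=-0.0334

D^2_{1,1}(5.0256,1.8219,4.4586) = e^{-i·1·5.0256}·d^2_{1,1}(1.8219)·e^{-i·1·4.4586}. Compute d first:
c=cos(1.821900/2)=0.612995, s=sin(1.821900/2)=0.790086; N=√[6·1·6·1]=6.000000
k∈{0,1} keeps every argument non-negative
  k=0: (−1)^0·6.0000/(6)·0.6130^4·0.7901^0 = +0.141198
  k=1: (−1)^1·6.0000/(2)·0.6130^2·0.7901^2 = -0.703696
d^2_{1,1}(1.8219) = +0.141198 -0.703696 = -0.562498
Phases: e^{-i·(1)·5.0256}=+0.308115+0.951349i, e^{-i·(1)·4.4586}=-0.251073+0.967968i ⇒ D=+0.561505-0.033405i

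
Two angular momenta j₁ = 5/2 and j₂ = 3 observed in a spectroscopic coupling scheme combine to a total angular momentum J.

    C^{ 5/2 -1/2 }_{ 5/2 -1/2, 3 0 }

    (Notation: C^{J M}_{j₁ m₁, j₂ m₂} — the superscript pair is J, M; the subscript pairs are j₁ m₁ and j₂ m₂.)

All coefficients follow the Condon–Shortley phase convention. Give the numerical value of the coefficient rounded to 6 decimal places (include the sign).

triangle: 3!*2!*3!/9! = 72/362880
(j±m)!: 2!*3!*3!*3!*2!*3! = 5184
prefactor² = (2J+1)*Δ*N² = 216/35
  k=1: −1/(1!*2!*2!*2!*0!*1!) = -1/8
  k=2: +1/(2!*1!*1!*1!*1!*2!) = 1/4
  k=3: −1/(3!*0!*0!*0!*2!*3!) = -1/72
Σ = 1/9  ⇒  CG² = 216/35*(1/9)² = 8/105
CG = +√(8/105) = +0.276026

+√(8/105) = +0.276026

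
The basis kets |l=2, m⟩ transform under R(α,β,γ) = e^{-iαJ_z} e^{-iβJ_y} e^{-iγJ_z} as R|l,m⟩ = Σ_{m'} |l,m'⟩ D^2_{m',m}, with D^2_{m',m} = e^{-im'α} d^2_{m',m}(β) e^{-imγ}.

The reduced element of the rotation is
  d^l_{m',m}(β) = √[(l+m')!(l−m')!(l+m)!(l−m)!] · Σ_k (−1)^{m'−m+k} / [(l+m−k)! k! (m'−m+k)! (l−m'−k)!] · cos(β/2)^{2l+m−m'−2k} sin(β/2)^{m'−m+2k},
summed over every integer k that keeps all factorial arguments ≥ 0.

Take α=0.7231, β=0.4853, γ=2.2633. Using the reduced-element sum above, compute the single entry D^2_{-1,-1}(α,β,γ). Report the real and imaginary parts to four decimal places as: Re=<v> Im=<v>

First d^2_{-1,-1}(β=0.4853), then the phase factors e^{-i(-1)α} and e^{-i(-1)γ}:
c=cos(0.485300/2)=0.970705, s=sin(0.485300/2)=0.240276; N=√[1·6·1·6]=6.000000
The bounds max(0,m−m')=0 and min(l+m,l−m')=1 give 2 terms
  k=0: (−1)^0·6.0000/(6)·0.9707^4·0.2403^0 = +0.887868
  k=1: (−1)^1·6.0000/(2)·0.9707^2·0.2403^2 = -0.163198
d^2_{-1,-1}(0.4853) = +0.887868 -0.163198 = +0.724670
Phases: e^{-i·(-1)·0.7231}=+0.749758+0.661712i, e^{-i·(-1)·2.2633}=-0.638466+0.769650i ⇒ D=-0.715961+0.112013i

Re=-0.7160 Im=0.1120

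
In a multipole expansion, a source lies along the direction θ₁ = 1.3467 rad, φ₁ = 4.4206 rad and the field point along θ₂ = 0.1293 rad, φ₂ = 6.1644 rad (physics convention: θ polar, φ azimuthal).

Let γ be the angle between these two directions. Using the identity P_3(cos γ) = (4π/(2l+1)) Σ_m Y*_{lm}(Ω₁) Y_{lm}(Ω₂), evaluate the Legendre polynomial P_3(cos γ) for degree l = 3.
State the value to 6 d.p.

Expand P_3 via completeness: Σ_{m} conj(Y_{3,m}) at Ω₁ times Y_{3,m} at Ω₂ —
  term(m=-3) = (0.000172, 0.000300)   from Y*(Ω₁)=(0.296902, 0.247766), Y(Ω₂)=(0.000838, 0.000312)
  term(m=-2) = (-0.003422, 0.001234)   from Y*(Ω₁)=(-0.180164, 0.118961), Y(Ω₂)=(0.016376, 0.003965)
  term(m=-1) = (0.006667, 0.038153)   from Y*(Ω₁)=(0.068262, 0.227264), Y(Ω₂)=(0.162069, 0.019343)
  term(m=+0) = (-0.161955, -0.000000)   from Y*(Ω₁)=(-0.228311, -0.000000), Y(Ω₂)=(0.709360, 0.000000)
  term(m=+1) = (0.006667, -0.038153)   from Y*(Ω₁)=(-0.068262, 0.227264), Y(Ω₂)=(-0.162069, 0.019343)
  term(m=+2) = (-0.003422, -0.001234)   from Y*(Ω₁)=(-0.180164, -0.118961), Y(Ω₂)=(0.016376, -0.003965)
  term(m=+3) = (0.000172, -0.000300)   from Y*(Ω₁)=(-0.296902, 0.247766), Y(Ω₂)=(-0.000838, 0.000312)
Accumulated sum (-0.155121, 0.000000); after 4π/(2l+1) scaling, (-0.278473, 0.000000) ⇒ P_3 = -0.278473

-0.278473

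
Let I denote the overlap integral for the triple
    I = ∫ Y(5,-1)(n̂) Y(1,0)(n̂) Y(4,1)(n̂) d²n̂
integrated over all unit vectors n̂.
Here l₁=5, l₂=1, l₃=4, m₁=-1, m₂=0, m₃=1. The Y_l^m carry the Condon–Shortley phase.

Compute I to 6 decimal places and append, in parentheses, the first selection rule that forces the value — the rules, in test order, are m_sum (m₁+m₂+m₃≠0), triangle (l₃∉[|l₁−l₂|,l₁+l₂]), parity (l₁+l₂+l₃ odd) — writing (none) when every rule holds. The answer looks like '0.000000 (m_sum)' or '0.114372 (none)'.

m-sum 0 ✓  L=10 even ✓  4≤4≤6 ✓
Π(2lᵢ+1) = 11×3×9 = 297
triangle coeff Δ(5,1,4) = 1/495
Σ_t [1,1]: t=1:−1/576 = -1/576
(3j)²=5/99 [(5 1 4; 0 0 0)], sign=-1
Σ_t [1,1]: t=1:−1/720 = -1/720
(3j)²=8/165 [(5 1 4; -1 0 1)], sign=+1
⇒ 4πI² = 8/11
I = (-1)√(8/11/(4π)) = -0.24057125
No selection rule forces the value: the integral is nonzero (none).

-0.240571 (none)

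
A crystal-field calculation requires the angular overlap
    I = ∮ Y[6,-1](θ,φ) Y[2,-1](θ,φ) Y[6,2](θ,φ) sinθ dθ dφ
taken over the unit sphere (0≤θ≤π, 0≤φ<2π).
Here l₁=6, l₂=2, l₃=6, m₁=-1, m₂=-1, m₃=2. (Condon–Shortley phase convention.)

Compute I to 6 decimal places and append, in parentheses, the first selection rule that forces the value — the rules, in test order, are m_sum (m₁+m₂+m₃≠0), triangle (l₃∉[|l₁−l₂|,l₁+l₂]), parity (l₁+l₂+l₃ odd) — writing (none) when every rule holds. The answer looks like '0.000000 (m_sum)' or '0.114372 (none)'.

0.088837 (none)

Rules hold: Σm=0, L=14 even, 4≤6≤8.
N = 13·5·13 = 845
Δ = 2!·10!·2!/15! = 1/90090
Racah Σ t=0..2: t=0:+1/69120 t=1:−1/14400 t=2:+1/69120 = -7/172800
⇒ 3j(6 2 6; 0 0 0)² = 14/715, sgn -1
Racah Σ t=0..1: t=0:+1/60480 t=1:−1/34560 = -1/80640
⇒ 3j(6 2 6; -1 -1 2)² = 6/1001, sgn -1
4πI² = N·(3j₀)²·(3jₘ)² = 12/121
I = +1·√(0.0991736/4π) = 0.08883682
No selection rule forces the value: the integral is nonzero (none).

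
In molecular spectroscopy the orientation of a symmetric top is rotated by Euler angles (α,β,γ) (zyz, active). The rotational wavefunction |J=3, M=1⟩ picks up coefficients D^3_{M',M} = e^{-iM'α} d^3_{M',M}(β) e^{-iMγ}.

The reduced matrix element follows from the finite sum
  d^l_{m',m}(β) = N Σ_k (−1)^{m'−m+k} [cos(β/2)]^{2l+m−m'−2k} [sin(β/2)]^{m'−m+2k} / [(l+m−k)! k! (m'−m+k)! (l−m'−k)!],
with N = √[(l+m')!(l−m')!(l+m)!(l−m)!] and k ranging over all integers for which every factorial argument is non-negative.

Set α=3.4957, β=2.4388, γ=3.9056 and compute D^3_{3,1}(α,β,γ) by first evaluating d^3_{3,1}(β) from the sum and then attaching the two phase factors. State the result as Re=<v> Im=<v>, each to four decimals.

D^3_{3,1}(3.4957,2.4388,3.9056) = e^{-i·3·3.4957}·d^3_{3,1}(2.4388)·e^{-i·1·3.9056}. Compute d first:
c=cos(2.438800/2)=0.344209, s=sin(2.438800/2)=0.938893; N=√[720·1·24·2]=185.903201
Admissible k: 0..0 (factorial args all ≥0)
  k=0: (−1)^2·185.9032/(48)·0.3442^4·0.9389^2 = +0.047926
d^3_{3,1}(2.4388) = +0.047926
Attach z-rotation phases: D = e^{-i(3)(3.4957)}·(+0.047926)·e^{-i(1)(3.9056)} = -0.012114-0.046369i

Re=-0.0121 Im=-0.0464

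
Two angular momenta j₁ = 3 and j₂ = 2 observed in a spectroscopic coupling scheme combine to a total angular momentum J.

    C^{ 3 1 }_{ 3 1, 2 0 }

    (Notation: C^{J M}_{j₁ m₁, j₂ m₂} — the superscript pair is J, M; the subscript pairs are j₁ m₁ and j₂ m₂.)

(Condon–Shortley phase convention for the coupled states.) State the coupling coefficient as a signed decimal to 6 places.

−√(3/20) = -0.387298

√[7·2!4!2!/9! · 4!2!2!2!4!2!] = √(256/15)
  +(−1)^0/∏(0,2,2,2,2,0)! = 1/16  (running 1/16)
  +(−1)^1/∏(1,1,1,1,3,1)! = -1/6  (running -5/48)
  +(−1)^2/∏(2,0,0,0,4,2)! = 1/96  (running -3/32)
⟨..|..⟩ = √(256/15)·(-3/32) = -0.387298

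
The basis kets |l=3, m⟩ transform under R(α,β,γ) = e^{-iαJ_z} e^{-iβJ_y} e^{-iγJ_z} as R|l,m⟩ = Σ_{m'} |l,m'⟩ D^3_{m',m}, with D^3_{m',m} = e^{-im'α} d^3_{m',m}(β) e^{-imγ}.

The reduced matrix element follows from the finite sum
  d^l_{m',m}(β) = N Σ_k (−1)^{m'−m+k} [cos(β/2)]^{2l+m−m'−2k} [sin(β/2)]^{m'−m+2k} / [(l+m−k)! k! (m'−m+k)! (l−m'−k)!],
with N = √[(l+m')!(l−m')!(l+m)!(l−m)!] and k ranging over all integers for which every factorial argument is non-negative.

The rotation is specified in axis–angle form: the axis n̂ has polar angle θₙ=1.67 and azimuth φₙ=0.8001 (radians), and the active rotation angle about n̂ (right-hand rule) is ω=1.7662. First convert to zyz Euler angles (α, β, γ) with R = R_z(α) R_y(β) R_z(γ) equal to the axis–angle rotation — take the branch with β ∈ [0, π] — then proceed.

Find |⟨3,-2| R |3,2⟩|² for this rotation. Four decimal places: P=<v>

Axis–angle → zyz. n̂ = (sinθₙcosφₙ, sinθₙsinφₙ, cosθₙ) = (+0.693210, +0.713898, -0.099041), ω = 1.7662.
R = I cosω + sinω [n̂]ₓ + (1−cosω) n̂n̂ᵀ gives
  R = [+0.379680, +0.688125, +0.618326; +0.493813, +0.414444, -0.764451; -0.782299, +0.595584, -0.182449]
β = atan2(√(R₁₃²+R₂₃²), R₃₃) = 1.754273; α = atan2(R₂₃, R₁₃) mod 2π = 5.392503; γ = atan2(R₃₂, −R₃₁) mod 2π = 0.650710
First d^3_{-2,2}(β=1.7543), then the phase factors e^{-i(-2)α} and e^{-i(2)γ}:
Half-angle: c=0.639356, s=0.768911. N=√(1·120·120·1)=120.000000
k: max(0,(2)−(-2))=4 … min(3+(2),3−(-2))=5
  k=4: (−1)^0·120.0000/(24)·0.6394^2·0.7689^4 = +0.714430
  k=5: (−1)^1·120.0000/(120)·0.6394^0·0.7689^6 = -0.206660
d^3_{-2,2}(1.7543) = +0.714430 -0.206660 = +0.507770
|D^3_{-2,2}|² = |d^3_{-2,2}(β)|² = (+0.507770)² = 0.257830 (the z-rotation phases have unit modulus)

P=0.2578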